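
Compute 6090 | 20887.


0b1011111001010 | 0b101000110010111 = 0b101011111011111 = 22495

22495


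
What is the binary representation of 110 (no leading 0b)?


110 = 1101110 in binary

1101110


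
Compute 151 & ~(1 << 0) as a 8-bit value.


151 & ~(1 << 0) = 150

150


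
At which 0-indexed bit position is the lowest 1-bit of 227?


0b11100011. Lowest set bit at position 0

0


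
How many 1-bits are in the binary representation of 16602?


0b100000011011010 has 6 set bits

6


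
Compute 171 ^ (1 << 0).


171 ^ (1 << 0) = 171 ^ 1 = 170

170


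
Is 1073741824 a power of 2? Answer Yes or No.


0b1000000000000000000000000000000. Only one bit set => Yes

Yes


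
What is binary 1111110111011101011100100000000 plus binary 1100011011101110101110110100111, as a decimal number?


1111110111011101011100100000000 + 1100011011101110101110110100111 = 11100010011001100001011010100111 = 3798341287

3798341287


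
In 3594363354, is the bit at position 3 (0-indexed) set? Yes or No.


0b11010110001111011010000111011010, bit 3 = 1. Yes

Yes


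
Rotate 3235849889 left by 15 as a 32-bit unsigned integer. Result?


Rotate 0b11000000110111110010011010100001 left by 15 (32-bit) = 0b10010011010100001110000001101111 = 2471551087

2471551087


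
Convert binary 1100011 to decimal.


1100011 in decimal = 99

99


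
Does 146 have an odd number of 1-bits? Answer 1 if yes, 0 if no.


0b10010010 has 3 ones => parity 1

1


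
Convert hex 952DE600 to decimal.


952DE600 hex = 2502813184 decimal

2502813184


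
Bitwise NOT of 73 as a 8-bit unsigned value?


~0b1001001 = 0b10110110 = 182 (8-bit unsigned)

182


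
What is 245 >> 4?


0b11110101 >> 4 = 0b1111 = 15

15


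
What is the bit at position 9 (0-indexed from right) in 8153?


0b1111111011001, position 9 = 1

1


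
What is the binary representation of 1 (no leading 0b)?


1 = 1 in binary

1


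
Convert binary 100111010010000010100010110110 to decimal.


100111010010000010100010110110 in decimal = 659040438

659040438


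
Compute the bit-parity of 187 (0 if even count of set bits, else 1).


0b10111011 has 6 ones => parity 0

0


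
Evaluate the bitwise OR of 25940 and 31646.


0b110010101010100 | 0b111101110011110 = 0b111111111011110 = 32734

32734


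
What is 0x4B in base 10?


4B hex = 75 decimal

75


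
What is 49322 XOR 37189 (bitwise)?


0b1100000010101010 ^ 0b1001000101000101 = 0b101000111101111 = 20975

20975


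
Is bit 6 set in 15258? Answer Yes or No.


0b11101110011010, bit 6 = 0. No

No


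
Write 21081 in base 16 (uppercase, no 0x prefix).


21081 = 5259 hex

5259


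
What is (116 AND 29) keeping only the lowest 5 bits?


Step 1: 116 & 29 = 20
Step 2: 20 & 31 = 20

20


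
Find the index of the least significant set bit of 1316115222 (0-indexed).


0b1001110011100100101001100010110. Lowest set bit at position 1

1


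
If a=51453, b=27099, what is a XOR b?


51453 ^ 27099 = 41254

41254


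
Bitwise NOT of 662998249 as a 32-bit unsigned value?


~0b100111100001001000110011101001 = 0b11011000011110110111001100010110 = 3631969046 (32-bit unsigned)

3631969046


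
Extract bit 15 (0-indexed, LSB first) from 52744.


0b1100111000001000, position 15 = 1

1


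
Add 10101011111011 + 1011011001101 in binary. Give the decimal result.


10101011111011 + 1011011001101 = 100000111001000 = 16840

16840


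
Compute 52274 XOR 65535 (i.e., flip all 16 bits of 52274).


52274 ^ 65535 = 13261

13261


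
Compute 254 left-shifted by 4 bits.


0b11111110 << 4 = 0b111111100000 = 4064

4064


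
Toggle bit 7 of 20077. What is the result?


20077 ^ (1 << 7) = 20077 ^ 128 = 20205

20205


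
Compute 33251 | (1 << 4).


33251 | (1 << 4) = 33251 | 16 = 33267

33267


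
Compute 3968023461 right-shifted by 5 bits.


0b11101100100000110011101110100101 >> 5 = 0b111011001000001100111011101 = 124000733

124000733


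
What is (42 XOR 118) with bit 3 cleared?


Step 1: 42 ^ 118 = 92
Step 2: 92 & ~(1 << 3) = 84

84


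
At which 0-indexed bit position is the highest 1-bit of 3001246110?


0b10110010111000110110000110011110. Highest set bit at position 31

31


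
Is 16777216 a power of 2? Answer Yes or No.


0b1000000000000000000000000. Only one bit set => Yes

Yes


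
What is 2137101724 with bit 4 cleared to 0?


2137101724 & ~(1 << 4) = 2137101708

2137101708


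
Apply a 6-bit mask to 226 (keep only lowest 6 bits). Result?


226 & 63 = 34

34


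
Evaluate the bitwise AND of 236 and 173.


0b11101100 & 0b10101101 = 0b10101100 = 172

172


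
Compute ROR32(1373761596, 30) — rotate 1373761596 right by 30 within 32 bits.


Rotate 0b1010001111000011111000000111100 right by 30 (32-bit) = 0b1000111100001111100000011110001 = 1200079089

1200079089


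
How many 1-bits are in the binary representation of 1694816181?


0b1100101000001001101011110110101 has 16 set bits

16


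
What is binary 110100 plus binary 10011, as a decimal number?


110100 + 10011 = 1000111 = 71

71


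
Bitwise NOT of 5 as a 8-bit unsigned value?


~0b101 = 0b11111010 = 250 (8-bit unsigned)

250


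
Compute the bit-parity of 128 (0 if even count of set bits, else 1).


0b10000000 has 1 ones => parity 1

1


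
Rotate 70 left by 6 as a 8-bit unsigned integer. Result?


Rotate 0b1000110 left by 6 (8-bit) = 0b10010001 = 145

145


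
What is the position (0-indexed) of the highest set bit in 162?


0b10100010. Highest set bit at position 7

7


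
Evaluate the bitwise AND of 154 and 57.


0b10011010 & 0b111001 = 0b11000 = 24

24


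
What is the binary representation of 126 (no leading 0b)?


126 = 1111110 in binary

1111110


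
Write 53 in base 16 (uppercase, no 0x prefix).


53 = 35 hex

35


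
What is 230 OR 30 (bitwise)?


0b11100110 | 0b11110 = 0b11111110 = 254

254


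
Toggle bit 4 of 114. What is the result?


114 ^ (1 << 4) = 114 ^ 16 = 98

98


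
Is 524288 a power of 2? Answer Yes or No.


0b10000000000000000000. Only one bit set => Yes

Yes


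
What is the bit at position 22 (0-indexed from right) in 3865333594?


0b11100110011001000100111101011010, position 22 = 1

1


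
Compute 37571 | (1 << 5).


37571 | (1 << 5) = 37571 | 32 = 37603

37603


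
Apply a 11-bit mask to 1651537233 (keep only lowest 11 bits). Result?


1651537233 & 2047 = 1361

1361


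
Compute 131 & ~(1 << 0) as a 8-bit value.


131 & ~(1 << 0) = 130

130


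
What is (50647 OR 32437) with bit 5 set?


Step 1: 50647 | 32437 = 65527
Step 2: 65527 | (1 << 5) = 65527 | 32 = 65527

65527


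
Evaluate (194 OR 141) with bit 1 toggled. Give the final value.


Step 1: 194 | 141 = 207
Step 2: 207 ^ (1 << 1) = 207 ^ 2 = 205

205


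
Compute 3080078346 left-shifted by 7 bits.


0b10110111100101100100010000001010 << 7 = 0b101101111001011001000100000010100000000 = 394250028288

394250028288


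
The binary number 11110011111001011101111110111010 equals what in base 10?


11110011111001011101111110111010 in decimal = 4091928506

4091928506


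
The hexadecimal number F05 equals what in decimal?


F05 hex = 3845 decimal

3845


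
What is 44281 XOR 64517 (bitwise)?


0b1010110011111001 ^ 0b1111110000000101 = 0b101000011111100 = 20732

20732


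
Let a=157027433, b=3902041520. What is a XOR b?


157027433 ^ 3902041520 = 3788005849

3788005849


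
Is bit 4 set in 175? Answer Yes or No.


0b10101111, bit 4 = 0. No

No


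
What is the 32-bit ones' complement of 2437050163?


2437050163 ^ 4294967295 = 1857917132

1857917132


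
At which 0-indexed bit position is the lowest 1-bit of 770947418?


0b101101111100111011100101011010. Lowest set bit at position 1

1


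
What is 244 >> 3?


0b11110100 >> 3 = 0b11110 = 30

30


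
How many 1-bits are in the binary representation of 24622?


0b110000000101110 has 6 set bits

6


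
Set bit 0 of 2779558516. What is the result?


2779558516 | (1 << 0) = 2779558516 | 1 = 2779558517

2779558517


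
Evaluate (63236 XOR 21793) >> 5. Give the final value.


Step 1: 63236 ^ 21793 = 41509
Step 2: 41509 >> 5 = 1297

1297


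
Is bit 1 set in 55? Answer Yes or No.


0b110111, bit 1 = 1. Yes

Yes


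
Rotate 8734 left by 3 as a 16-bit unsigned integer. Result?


Rotate 0b10001000011110 left by 3 (16-bit) = 0b1000011110001 = 4337

4337


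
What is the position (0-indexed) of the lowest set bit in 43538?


0b1010101000010010. Lowest set bit at position 1

1


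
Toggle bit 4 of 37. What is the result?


37 ^ (1 << 4) = 37 ^ 16 = 53

53


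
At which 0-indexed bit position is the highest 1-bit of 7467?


0b1110100101011. Highest set bit at position 12

12


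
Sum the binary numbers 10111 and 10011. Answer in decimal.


10111 + 10011 = 101010 = 42

42


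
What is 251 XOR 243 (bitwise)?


0b11111011 ^ 0b11110011 = 0b1000 = 8

8


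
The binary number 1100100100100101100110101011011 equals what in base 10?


1100100100100101100110101011011 in decimal = 1687342427

1687342427


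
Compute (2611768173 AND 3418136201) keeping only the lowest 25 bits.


Step 1: 2611768173 & 3418136201 = 2343307785
Step 2: 2343307785 & 33554431 = 28051977

28051977


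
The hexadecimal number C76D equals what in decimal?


C76D hex = 51053 decimal

51053


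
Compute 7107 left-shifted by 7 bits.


0b1101111000011 << 7 = 0b11011110000110000000 = 909696

909696


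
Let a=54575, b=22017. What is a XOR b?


54575 ^ 22017 = 33582

33582


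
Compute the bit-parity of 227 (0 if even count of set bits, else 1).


0b11100011 has 5 ones => parity 1

1


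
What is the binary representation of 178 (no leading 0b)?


178 = 10110010 in binary

10110010


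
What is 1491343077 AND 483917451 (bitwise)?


0b1011000111001000001011011100101 & 0b11100110101111111111010001011 = 0b11000110001000001011010000001 = 415504001

415504001


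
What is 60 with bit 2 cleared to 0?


60 & ~(1 << 2) = 56

56


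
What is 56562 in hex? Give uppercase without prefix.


56562 = DCF2 hex

DCF2


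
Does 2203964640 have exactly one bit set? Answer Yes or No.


0b10000011010111011101010011100000. Multiple bits set => No

No


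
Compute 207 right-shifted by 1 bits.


0b11001111 >> 1 = 0b1100111 = 103

103


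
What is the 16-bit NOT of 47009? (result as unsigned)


~0b1011011110100001 = 0b100100001011110 = 18526 (16-bit unsigned)

18526


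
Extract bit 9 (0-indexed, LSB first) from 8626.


0b10000110110010, position 9 = 0

0


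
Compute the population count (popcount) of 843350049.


0b110010010001001000000000100001 has 8 set bits

8


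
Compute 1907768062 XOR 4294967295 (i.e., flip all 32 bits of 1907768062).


1907768062 ^ 4294967295 = 2387199233

2387199233


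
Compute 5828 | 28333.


0b1011011000100 | 0b110111010101101 = 0b111111011101101 = 32493

32493


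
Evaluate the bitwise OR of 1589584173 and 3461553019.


0b1011110101111110010000100101101 | 0b11001110010100110001101101111011 = 0b11011110111111110011101101111111 = 3741268863

3741268863


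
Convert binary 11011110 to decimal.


11011110 in decimal = 222

222


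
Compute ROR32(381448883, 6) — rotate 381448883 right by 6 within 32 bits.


Rotate 0b10110101111000111001010110011 right by 6 (32-bit) = 0b11001100010110101111000111001010 = 3428512202

3428512202


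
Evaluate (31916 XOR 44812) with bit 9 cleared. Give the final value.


Step 1: 31916 ^ 44812 = 54176
Step 2: 54176 & ~(1 << 9) = 53664

53664


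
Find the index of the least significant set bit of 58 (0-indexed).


0b111010. Lowest set bit at position 1

1


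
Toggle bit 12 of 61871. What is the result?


61871 ^ (1 << 12) = 61871 ^ 4096 = 57775

57775


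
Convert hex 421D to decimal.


421D hex = 16925 decimal

16925


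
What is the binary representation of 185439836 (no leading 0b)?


185439836 = 1011000011011001011001011100 in binary

1011000011011001011001011100


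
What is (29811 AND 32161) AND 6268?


Step 1: 29811 & 32161 = 29729
Step 2: 29729 & 6268 = 4128

4128


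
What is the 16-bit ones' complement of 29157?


29157 ^ 65535 = 36378

36378


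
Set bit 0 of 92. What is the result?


92 | (1 << 0) = 92 | 1 = 93

93


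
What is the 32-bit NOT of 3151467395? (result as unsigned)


~0b10111011110101111001001110000011 = 0b1000100001010000110110001111100 = 1143499900 (32-bit unsigned)

1143499900


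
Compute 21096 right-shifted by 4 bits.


0b101001001101000 >> 4 = 0b10100100110 = 1318

1318


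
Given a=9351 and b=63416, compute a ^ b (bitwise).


9351 ^ 63416 = 54079

54079


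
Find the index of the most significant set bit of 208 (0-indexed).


0b11010000. Highest set bit at position 7

7


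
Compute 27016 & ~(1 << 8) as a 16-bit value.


27016 & ~(1 << 8) = 26760

26760


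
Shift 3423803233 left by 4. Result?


0b11001100000100110001011101100001 << 4 = 0b110011000001001100010111011000010000 = 54780851728

54780851728


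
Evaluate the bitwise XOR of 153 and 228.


0b10011001 ^ 0b11100100 = 0b1111101 = 125

125


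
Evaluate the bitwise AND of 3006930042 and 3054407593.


0b10110011001110100001110001111010 & 0b10110110000011101000111110101001 = 0b10110010000010100000110000101000 = 2987002920

2987002920


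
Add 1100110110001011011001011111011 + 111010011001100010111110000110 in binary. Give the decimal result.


1100110110001011011001011111011 + 111010011001100010111110000110 = 10100001001010111110001010000001 = 2704007809

2704007809


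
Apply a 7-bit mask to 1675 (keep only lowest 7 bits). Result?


1675 & 127 = 11

11


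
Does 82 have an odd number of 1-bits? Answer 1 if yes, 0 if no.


0b1010010 has 3 ones => parity 1

1


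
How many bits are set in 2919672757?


0b10101110000001101010101110110101 has 17 set bits

17


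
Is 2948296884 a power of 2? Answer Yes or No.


0b10101111101110110111000010110100. Multiple bits set => No

No


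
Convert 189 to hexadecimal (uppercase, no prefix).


189 = BD hex

BD


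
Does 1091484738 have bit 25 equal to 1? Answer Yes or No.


0b1000001000011101011110001000010, bit 25 = 0. No

No


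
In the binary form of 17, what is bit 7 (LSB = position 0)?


0b10001, position 7 = 0

0


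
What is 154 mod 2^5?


154 & 31 = 26

26


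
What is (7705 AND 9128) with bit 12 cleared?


Step 1: 7705 & 9128 = 520
Step 2: 520 & ~(1 << 12) = 520

520


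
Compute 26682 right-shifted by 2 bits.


0b110100000111010 >> 2 = 0b1101000001110 = 6670

6670


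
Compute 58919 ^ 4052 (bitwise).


0b1110011000100111 ^ 0b111111010100 = 0b1110100111110011 = 59891

59891


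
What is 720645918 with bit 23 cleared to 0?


720645918 & ~(1 << 23) = 712257310

712257310


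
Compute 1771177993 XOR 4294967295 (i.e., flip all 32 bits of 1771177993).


1771177993 ^ 4294967295 = 2523789302

2523789302


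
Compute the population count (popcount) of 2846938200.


0b10101001101100001101010001011000 has 14 set bits

14


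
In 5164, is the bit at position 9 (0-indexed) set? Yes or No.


0b1010000101100, bit 9 = 0. No

No


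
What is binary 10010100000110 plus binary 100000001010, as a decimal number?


10010100000110 + 100000001010 = 10110100010000 = 11536

11536


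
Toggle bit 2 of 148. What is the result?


148 ^ (1 << 2) = 148 ^ 4 = 144

144


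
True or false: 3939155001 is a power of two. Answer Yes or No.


0b11101010110010101011110000111001. Multiple bits set => No

No


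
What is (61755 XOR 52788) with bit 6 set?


Step 1: 61755 ^ 52788 = 16143
Step 2: 16143 | (1 << 6) = 16143 | 64 = 16207

16207


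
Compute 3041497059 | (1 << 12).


3041497059 | (1 << 12) = 3041497059 | 4096 = 3041501155

3041501155


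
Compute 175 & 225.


0b10101111 & 0b11100001 = 0b10100001 = 161

161


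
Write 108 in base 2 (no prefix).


108 = 1101100 in binary

1101100


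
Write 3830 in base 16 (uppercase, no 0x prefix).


3830 = EF6 hex

EF6


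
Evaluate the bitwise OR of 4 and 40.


0b100 | 0b101000 = 0b101100 = 44

44


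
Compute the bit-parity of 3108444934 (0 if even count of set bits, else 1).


0b10111001010001110001101100000110 has 15 ones => parity 1

1


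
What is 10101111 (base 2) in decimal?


10101111 in decimal = 175

175


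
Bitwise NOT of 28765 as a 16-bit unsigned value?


~0b111000001011101 = 0b1000111110100010 = 36770 (16-bit unsigned)

36770


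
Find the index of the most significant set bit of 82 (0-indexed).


0b1010010. Highest set bit at position 6

6


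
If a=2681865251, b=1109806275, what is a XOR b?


2681865251 ^ 1109806275 = 3724298464

3724298464


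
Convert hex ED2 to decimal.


ED2 hex = 3794 decimal

3794


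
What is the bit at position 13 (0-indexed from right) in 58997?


0b1110011001110101, position 13 = 1

1


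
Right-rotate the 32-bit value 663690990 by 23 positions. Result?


Rotate 0b100111100011110001111011101110 right by 23 (32-bit) = 0b11110001111011101110001001111 = 507370575

507370575


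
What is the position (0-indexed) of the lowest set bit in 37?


0b100101. Lowest set bit at position 0

0


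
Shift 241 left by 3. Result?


0b11110001 << 3 = 0b11110001000 = 1928

1928


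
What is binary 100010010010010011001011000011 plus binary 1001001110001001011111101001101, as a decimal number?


100010010010010011001011000011 + 1001001110001001011111101001101 = 1101100000011011111001000010000 = 1812853264

1812853264


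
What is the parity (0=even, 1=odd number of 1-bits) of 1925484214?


0b1110010110001001000111010110110 has 16 ones => parity 0

0


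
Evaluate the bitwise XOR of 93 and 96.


0b1011101 ^ 0b1100000 = 0b111101 = 61

61


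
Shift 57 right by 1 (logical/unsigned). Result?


0b111001 >> 1 = 0b11100 = 28

28


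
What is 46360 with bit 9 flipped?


46360 ^ (1 << 9) = 46360 ^ 512 = 46872

46872


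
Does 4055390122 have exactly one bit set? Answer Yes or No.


0b11110001101110000101011110101010. Multiple bits set => No

No


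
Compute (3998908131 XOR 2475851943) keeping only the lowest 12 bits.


Step 1: 3998908131 ^ 2475851943 = 2110324292
Step 2: 2110324292 & 4095 = 3652

3652


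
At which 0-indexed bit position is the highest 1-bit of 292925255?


0b10001011101011010111101000111. Highest set bit at position 28

28


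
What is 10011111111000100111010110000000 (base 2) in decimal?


10011111111000100111010110000000 in decimal = 2682418560

2682418560


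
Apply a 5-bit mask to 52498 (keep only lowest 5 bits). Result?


52498 & 31 = 18

18


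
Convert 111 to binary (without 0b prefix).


111 = 1101111 in binary

1101111


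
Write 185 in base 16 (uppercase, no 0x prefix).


185 = B9 hex

B9


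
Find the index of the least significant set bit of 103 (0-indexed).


0b1100111. Lowest set bit at position 0

0


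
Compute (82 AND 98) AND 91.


Step 1: 82 & 98 = 66
Step 2: 66 & 91 = 66

66


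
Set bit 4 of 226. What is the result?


226 | (1 << 4) = 226 | 16 = 242

242


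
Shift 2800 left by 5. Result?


0b101011110000 << 5 = 0b10101111000000000 = 89600

89600


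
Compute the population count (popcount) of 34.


0b100010 has 2 set bits

2


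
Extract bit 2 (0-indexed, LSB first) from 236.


0b11101100, position 2 = 1

1


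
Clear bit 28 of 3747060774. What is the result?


3747060774 & ~(1 << 28) = 3478625318

3478625318


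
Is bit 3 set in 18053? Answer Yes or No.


0b100011010000101, bit 3 = 0. No

No


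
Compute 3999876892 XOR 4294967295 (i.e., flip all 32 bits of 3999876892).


3999876892 ^ 4294967295 = 295090403

295090403


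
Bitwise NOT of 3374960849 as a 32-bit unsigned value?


~0b11001001001010011101000011010001 = 0b110110110101100010111100101110 = 920006446 (32-bit unsigned)

920006446


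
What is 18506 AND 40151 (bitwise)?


0b100100001001010 & 0b1001110011010111 = 0b100001000010 = 2114

2114


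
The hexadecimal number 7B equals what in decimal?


7B hex = 123 decimal

123


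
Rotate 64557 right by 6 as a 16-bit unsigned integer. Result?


Rotate 0b1111110000101101 right by 6 (16-bit) = 0b1011011111110000 = 47088

47088


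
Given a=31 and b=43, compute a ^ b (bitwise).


31 ^ 43 = 52

52


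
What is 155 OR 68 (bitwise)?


0b10011011 | 0b1000100 = 0b11011111 = 223

223


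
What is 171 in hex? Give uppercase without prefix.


171 = AB hex

AB


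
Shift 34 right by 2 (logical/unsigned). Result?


0b100010 >> 2 = 0b1000 = 8

8


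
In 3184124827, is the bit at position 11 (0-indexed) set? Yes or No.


0b10111101110010011110001110011011, bit 11 = 0. No

No


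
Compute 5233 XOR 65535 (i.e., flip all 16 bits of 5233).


5233 ^ 65535 = 60302

60302


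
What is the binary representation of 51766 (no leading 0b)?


51766 = 1100101000110110 in binary

1100101000110110


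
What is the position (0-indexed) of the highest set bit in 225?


0b11100001. Highest set bit at position 7

7


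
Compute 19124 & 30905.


0b100101010110100 & 0b111100010111001 = 0b100100010110000 = 18608

18608


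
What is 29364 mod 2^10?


29364 & 1023 = 692

692


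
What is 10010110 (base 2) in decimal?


10010110 in decimal = 150

150


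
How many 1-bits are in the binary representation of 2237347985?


0b10000101010110110011100010010001 has 14 set bits

14


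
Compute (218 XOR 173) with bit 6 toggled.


Step 1: 218 ^ 173 = 119
Step 2: 119 ^ (1 << 6) = 119 ^ 64 = 55

55


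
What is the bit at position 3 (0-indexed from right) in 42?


0b101010, position 3 = 1

1


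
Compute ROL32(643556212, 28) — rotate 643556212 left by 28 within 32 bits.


Rotate 0b100110010110111110001101110100 left by 28 (32-bit) = 0b1000010011001011011111000110111 = 1113964087

1113964087


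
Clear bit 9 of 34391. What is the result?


34391 & ~(1 << 9) = 33879

33879


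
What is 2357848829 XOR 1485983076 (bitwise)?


0b10001100100010011110101011111101 ^ 0b1011000100100100100110101100100 = 0b11010100000110111010011110011001 = 3558582169

3558582169


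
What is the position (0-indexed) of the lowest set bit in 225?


0b11100001. Lowest set bit at position 0

0


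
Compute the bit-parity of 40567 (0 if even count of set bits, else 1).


0b1001111001110111 has 11 ones => parity 1

1


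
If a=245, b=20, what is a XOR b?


245 ^ 20 = 225

225


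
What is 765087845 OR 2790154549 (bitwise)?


0b101101100110100101000001100101 | 0b10100110010011100110000100110101 = 0b10101111110111100111000101110101 = 2950590837

2950590837


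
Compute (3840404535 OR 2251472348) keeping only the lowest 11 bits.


Step 1: 3840404535 | 2251472348 = 3875012095
Step 2: 3875012095 & 2047 = 1535

1535


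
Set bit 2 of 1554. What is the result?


1554 | (1 << 2) = 1554 | 4 = 1558

1558


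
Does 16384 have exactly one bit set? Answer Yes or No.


0b100000000000000. Only one bit set => Yes

Yes


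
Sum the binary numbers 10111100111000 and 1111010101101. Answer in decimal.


10111100111000 + 1111010101101 = 100110111100101 = 19941

19941


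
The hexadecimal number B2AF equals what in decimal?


B2AF hex = 45743 decimal

45743


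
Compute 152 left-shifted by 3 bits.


0b10011000 << 3 = 0b10011000000 = 1216

1216


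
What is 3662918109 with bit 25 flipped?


3662918109 ^ (1 << 25) = 3662918109 ^ 33554432 = 3629363677

3629363677


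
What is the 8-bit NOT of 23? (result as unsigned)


~0b10111 = 0b11101000 = 232 (8-bit unsigned)

232


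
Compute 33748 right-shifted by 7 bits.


0b1000001111010100 >> 7 = 0b100000111 = 263

263


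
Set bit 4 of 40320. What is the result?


40320 | (1 << 4) = 40320 | 16 = 40336

40336


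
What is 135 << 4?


0b10000111 << 4 = 0b100001110000 = 2160

2160


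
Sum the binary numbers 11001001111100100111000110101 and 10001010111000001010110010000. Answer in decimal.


11001001111100100111000110101 + 10001010111000001010110010000 = 101010100110100110001111000101 = 714761157

714761157


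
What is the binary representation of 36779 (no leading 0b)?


36779 = 1000111110101011 in binary

1000111110101011


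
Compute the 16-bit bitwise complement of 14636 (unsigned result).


~0b11100100101100 = 0b1100011011010011 = 50899 (16-bit unsigned)

50899


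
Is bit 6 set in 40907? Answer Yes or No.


0b1001111111001011, bit 6 = 1. Yes

Yes


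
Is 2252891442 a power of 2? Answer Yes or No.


0b10000110010010000110010100110010. Multiple bits set => No

No


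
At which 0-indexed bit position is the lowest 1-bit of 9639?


0b10010110100111. Lowest set bit at position 0

0


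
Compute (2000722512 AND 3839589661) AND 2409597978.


Step 1: 2000722512 & 3839589661 = 1681922064
Step 2: 1681922064 & 2409597978 = 67110928

67110928


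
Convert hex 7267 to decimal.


7267 hex = 29287 decimal

29287


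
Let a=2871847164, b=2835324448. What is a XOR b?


2871847164 ^ 2835324448 = 64190172

64190172


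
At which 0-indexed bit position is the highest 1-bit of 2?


0b10. Highest set bit at position 1

1


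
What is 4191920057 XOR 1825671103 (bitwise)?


0b11111001110110111001111110111001 ^ 0b1101100110100011000011110111111 = 0b10010101000010100001100000000110 = 2500466694

2500466694


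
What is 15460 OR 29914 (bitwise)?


0b11110001100100 | 0b111010011011010 = 0b111110011111110 = 31998

31998


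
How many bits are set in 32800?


0b1000000000100000 has 2 set bits

2


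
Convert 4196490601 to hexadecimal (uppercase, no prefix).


4196490601 = FA215D69 hex

FA215D69


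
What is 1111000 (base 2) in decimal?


1111000 in decimal = 120

120


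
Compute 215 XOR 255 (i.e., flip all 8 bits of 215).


215 ^ 255 = 40

40


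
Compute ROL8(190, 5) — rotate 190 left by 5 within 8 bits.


Rotate 0b10111110 left by 5 (8-bit) = 0b11010111 = 215

215


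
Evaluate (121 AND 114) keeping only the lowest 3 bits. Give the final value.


Step 1: 121 & 114 = 112
Step 2: 112 & 7 = 0

0


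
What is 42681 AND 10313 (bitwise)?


0b1010011010111001 & 0b10100001001001 = 0b10000000001001 = 8201

8201


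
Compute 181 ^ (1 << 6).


181 ^ (1 << 6) = 181 ^ 64 = 245

245


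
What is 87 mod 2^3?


87 & 7 = 7

7


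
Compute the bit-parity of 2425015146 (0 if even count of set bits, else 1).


0b10010000100010101100101101101010 has 14 ones => parity 0

0


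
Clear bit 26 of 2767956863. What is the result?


2767956863 & ~(1 << 26) = 2700847999

2700847999


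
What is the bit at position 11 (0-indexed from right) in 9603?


0b10010110000011, position 11 = 0

0


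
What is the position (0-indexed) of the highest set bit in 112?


0b1110000. Highest set bit at position 6

6


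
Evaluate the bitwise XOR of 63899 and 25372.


0b1111100110011011 ^ 0b110001100011100 = 0b1001101010000111 = 39559

39559


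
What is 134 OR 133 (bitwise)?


0b10000110 | 0b10000101 = 0b10000111 = 135

135


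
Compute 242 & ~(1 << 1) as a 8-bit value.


242 & ~(1 << 1) = 240

240


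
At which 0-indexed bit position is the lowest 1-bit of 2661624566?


0b10011110101001010010101011110110. Lowest set bit at position 1

1


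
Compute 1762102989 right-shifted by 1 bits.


0b1101001000001111000111011001101 >> 1 = 0b110100100000111100011101100110 = 881051494

881051494


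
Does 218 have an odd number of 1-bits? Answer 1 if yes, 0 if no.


0b11011010 has 5 ones => parity 1

1


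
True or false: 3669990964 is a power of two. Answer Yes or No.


0b11011010101111111001111000110100. Multiple bits set => No

No


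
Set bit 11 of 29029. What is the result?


29029 | (1 << 11) = 29029 | 2048 = 31077

31077


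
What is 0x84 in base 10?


84 hex = 132 decimal

132


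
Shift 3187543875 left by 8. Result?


0b10111101111111100000111101000011 << 8 = 0b1011110111111110000011110100001100000000 = 816011232000

816011232000


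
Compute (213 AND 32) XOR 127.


Step 1: 213 & 32 = 0
Step 2: 0 ^ 127 = 127

127


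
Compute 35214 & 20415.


0b1000100110001110 & 0b100111110111111 = 0b100110001110 = 2446

2446


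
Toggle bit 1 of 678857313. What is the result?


678857313 ^ (1 << 1) = 678857313 ^ 2 = 678857315

678857315


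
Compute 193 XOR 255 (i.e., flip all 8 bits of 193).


193 ^ 255 = 62

62


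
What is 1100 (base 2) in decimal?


1100 in decimal = 12

12


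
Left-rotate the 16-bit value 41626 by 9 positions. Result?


Rotate 0b1010001010011010 left by 9 (16-bit) = 0b11010101000101 = 13637

13637


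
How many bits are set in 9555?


0b10010101010011 has 7 set bits

7


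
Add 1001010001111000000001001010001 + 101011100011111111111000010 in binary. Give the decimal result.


1001010001111000000001001010001 + 101011100011111111111000010 = 1001111101011100000001000010011 = 1336803859

1336803859


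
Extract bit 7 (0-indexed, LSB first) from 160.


0b10100000, position 7 = 1

1


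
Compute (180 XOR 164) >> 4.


Step 1: 180 ^ 164 = 16
Step 2: 16 >> 4 = 1

1


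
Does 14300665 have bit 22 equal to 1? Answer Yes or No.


0b110110100011010111111001, bit 22 = 1. Yes

Yes


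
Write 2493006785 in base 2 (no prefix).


2493006785 = 10010100100110000100001111000001 in binary

10010100100110000100001111000001


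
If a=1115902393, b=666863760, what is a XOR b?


1115902393 ^ 666863760 = 1698486569

1698486569


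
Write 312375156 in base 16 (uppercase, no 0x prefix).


312375156 = 129E7774 hex

129E7774


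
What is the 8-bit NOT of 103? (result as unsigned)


~0b1100111 = 0b10011000 = 152 (8-bit unsigned)

152


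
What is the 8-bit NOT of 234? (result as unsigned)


~0b11101010 = 0b10101 = 21 (8-bit unsigned)

21


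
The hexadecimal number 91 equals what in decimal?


91 hex = 145 decimal

145


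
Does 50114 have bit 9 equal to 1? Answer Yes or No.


0b1100001111000010, bit 9 = 1. Yes

Yes


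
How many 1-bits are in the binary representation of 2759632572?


0b10100100011111001010011010111100 has 17 set bits

17


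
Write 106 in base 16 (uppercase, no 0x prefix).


106 = 6A hex

6A


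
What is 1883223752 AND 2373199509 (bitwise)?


0b1110000001111111011011011001000 & 0b10001101011101000010011010010101 = 0b1101000010011010000000 = 3417728

3417728


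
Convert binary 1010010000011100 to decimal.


1010010000011100 in decimal = 42012

42012


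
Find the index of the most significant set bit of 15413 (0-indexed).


0b11110000110101. Highest set bit at position 13

13


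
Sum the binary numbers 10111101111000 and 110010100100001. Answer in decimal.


10111101111000 + 110010100100001 = 1001010010011001 = 38041

38041


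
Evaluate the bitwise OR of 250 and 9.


0b11111010 | 0b1001 = 0b11111011 = 251

251


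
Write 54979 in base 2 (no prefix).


54979 = 1101011011000011 in binary

1101011011000011


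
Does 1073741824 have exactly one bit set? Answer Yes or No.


0b1000000000000000000000000000000. Only one bit set => Yes

Yes


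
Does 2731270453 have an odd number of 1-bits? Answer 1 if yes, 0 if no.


0b10100010110010111110000100110101 has 16 ones => parity 0

0


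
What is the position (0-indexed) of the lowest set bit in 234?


0b11101010. Lowest set bit at position 1

1


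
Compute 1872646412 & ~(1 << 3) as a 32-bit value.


1872646412 & ~(1 << 3) = 1872646404

1872646404


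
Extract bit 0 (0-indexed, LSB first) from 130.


0b10000010, position 0 = 0

0


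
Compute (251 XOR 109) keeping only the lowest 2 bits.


Step 1: 251 ^ 109 = 150
Step 2: 150 & 3 = 2

2


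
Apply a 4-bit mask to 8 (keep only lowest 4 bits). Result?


8 & 15 = 8

8


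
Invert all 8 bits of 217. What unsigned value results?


217 ^ 255 = 38

38


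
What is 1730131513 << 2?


0b1100111000111111011011000111001 << 2 = 0b110011100011111101101100011100100 = 6920526052

6920526052


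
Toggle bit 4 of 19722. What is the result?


19722 ^ (1 << 4) = 19722 ^ 16 = 19738

19738


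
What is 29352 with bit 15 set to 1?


29352 | (1 << 15) = 29352 | 32768 = 62120

62120


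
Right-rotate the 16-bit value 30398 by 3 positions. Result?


Rotate 0b111011010111110 right by 3 (16-bit) = 0b1100111011010111 = 52951

52951


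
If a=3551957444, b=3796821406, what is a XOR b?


3551957444 ^ 3796821406 = 838366298

838366298


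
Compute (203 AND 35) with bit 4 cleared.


Step 1: 203 & 35 = 3
Step 2: 3 & ~(1 << 4) = 3

3


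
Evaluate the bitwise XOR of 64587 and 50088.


0b1111110001001011 ^ 0b1100001110101000 = 0b11111111100011 = 16355

16355


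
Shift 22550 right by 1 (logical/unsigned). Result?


0b101100000010110 >> 1 = 0b10110000001011 = 11275

11275


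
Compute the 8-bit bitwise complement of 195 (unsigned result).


~0b11000011 = 0b111100 = 60 (8-bit unsigned)

60


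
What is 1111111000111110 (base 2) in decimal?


1111111000111110 in decimal = 65086

65086


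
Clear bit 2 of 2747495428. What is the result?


2747495428 & ~(1 << 2) = 2747495424

2747495424


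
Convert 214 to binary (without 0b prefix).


214 = 11010110 in binary

11010110


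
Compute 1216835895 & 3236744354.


0b1001000100001110111000100110111 & 0b11000000111011001100110010100010 = 0b1000000100001000100000000100010 = 1082408994

1082408994


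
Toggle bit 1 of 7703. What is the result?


7703 ^ (1 << 1) = 7703 ^ 2 = 7701

7701


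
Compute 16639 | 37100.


0b100000011111111 | 0b1001000011101100 = 0b1101000011111111 = 53503

53503


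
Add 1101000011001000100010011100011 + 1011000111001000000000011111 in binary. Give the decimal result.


1101000011001000100010011100011 + 1011000111001000000000011111 = 1110011100000001100010100000010 = 1937818882

1937818882


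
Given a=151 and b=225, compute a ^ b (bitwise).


151 ^ 225 = 118

118


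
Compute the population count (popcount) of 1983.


0b11110111111 has 10 set bits

10


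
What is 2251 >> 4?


0b100011001011 >> 4 = 0b10001100 = 140

140


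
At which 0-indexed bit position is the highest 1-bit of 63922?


0b1111100110110010. Highest set bit at position 15

15


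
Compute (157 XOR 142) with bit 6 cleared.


Step 1: 157 ^ 142 = 19
Step 2: 19 & ~(1 << 6) = 19

19


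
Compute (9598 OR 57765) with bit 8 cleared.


Step 1: 9598 | 57765 = 58879
Step 2: 58879 & ~(1 << 8) = 58623

58623


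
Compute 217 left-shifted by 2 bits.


0b11011001 << 2 = 0b1101100100 = 868

868


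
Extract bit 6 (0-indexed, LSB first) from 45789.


0b1011001011011101, position 6 = 1

1


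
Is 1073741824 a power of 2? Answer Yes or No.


0b1000000000000000000000000000000. Only one bit set => Yes

Yes


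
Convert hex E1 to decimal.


E1 hex = 225 decimal

225


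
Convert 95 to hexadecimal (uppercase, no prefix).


95 = 5F hex

5F


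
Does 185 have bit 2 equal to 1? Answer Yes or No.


0b10111001, bit 2 = 0. No

No


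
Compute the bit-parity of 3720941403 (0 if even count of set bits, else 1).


0b11011101110010010000111101011011 has 19 ones => parity 1

1


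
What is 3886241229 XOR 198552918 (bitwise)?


0b11100111101000110101010111001101 ^ 0b1011110101011010110101010110 = 0b11101100011101101111100010011011 = 3967219867

3967219867


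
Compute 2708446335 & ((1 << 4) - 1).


2708446335 & 15 = 15

15


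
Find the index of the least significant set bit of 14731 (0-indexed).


0b11100110001011. Lowest set bit at position 0

0


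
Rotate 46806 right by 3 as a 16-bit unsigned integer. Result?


Rotate 0b1011011011010110 right by 3 (16-bit) = 0b1101011011011010 = 55002

55002


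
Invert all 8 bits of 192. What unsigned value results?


192 ^ 255 = 63

63


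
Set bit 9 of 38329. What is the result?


38329 | (1 << 9) = 38329 | 512 = 38841

38841


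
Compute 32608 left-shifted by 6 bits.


0b111111101100000 << 6 = 0b111111101100000000000 = 2086912

2086912


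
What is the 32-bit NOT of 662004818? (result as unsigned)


~0b100111011101010110010001010010 = 0b11011000100010101001101110101101 = 3632962477 (32-bit unsigned)

3632962477


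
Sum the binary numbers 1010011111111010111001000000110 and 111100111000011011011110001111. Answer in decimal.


1010011111111010111001000000110 + 111100111000011011011110001111 = 10010000110111110010100110010101 = 2430544277

2430544277


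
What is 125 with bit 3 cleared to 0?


125 & ~(1 << 3) = 117

117


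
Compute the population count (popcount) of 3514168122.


0b11010001011101011111001100111010 has 19 set bits

19


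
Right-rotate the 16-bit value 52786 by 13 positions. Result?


Rotate 0b1100111000110010 right by 13 (16-bit) = 0b111000110010110 = 29078

29078


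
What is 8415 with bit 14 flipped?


8415 ^ (1 << 14) = 8415 ^ 16384 = 24799

24799


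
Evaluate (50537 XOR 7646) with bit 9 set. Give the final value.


Step 1: 50537 ^ 7646 = 55479
Step 2: 55479 | (1 << 9) = 55479 | 512 = 55991

55991


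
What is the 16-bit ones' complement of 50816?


50816 ^ 65535 = 14719

14719


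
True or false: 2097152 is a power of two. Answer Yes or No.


0b1000000000000000000000. Only one bit set => Yes

Yes


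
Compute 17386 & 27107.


0b100001111101010 & 0b110100111100011 = 0b100000111100010 = 16866

16866


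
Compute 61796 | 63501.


0b1111000101100100 | 0b1111100000001101 = 0b1111100101101101 = 63853

63853


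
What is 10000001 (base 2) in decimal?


10000001 in decimal = 129

129


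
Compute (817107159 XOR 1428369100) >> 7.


Step 1: 817107159 ^ 1428369100 = 1704410651
Step 2: 1704410651 >> 7 = 13315708

13315708


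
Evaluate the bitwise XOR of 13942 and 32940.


0b11011001110110 ^ 0b1000000010101100 = 0b1011011011011010 = 46810

46810


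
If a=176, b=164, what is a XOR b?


176 ^ 164 = 20

20


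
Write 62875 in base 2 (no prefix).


62875 = 1111010110011011 in binary

1111010110011011


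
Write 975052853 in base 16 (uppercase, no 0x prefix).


975052853 = 3A1E2035 hex

3A1E2035


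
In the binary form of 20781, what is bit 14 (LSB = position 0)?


0b101000100101101, position 14 = 1

1


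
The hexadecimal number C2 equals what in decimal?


C2 hex = 194 decimal

194
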